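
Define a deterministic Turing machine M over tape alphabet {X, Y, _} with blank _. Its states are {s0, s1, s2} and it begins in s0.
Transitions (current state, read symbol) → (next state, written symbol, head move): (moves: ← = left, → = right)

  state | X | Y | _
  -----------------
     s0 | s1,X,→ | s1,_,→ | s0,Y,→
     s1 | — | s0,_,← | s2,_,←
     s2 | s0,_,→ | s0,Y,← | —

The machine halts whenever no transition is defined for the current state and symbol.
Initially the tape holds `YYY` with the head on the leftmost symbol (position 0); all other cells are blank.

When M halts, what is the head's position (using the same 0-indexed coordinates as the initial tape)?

2

state=s0 head=0 tape=[Y]YY_   (s0,Y)→(s1,_,→)
state=s1 head=1 tape=_[Y]Y_   (s1,Y)→(s0,_,←)
state=s0 head=0 tape=[_]_Y_   (s0,_)→(s0,Y,→)
state=s0 head=1 tape=Y[_]Y_   (s0,_)→(s0,Y,→)
state=s0 head=2 tape=YY[Y]_   (s0,Y)→(s1,_,→)
state=s1 head=3 tape=YY_[_]   (s1,_)→(s2,_,←)
state=s2 head=2 tape=YY[_]_
At halt the head is at cell 2.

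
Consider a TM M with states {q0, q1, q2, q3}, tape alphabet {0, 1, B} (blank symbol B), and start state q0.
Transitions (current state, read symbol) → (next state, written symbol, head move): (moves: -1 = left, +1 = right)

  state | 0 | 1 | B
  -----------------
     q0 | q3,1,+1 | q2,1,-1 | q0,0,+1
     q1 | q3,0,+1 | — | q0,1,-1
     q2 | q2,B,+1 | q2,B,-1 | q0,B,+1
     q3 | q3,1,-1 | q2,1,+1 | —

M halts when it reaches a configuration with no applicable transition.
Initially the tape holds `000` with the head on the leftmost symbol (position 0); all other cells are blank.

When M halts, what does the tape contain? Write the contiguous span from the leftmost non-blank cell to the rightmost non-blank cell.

q0 | B[0]00B   read 0 → write 1, move +1, go to q3
q3 | B1[0]0B   read 0 → write 1, move -1, go to q3
q3 | B[1]10B   read 1 → write 1, move +1, go to q2
q2 | B1[1]0B   read 1 → write B, move -1, go to q2
q2 | B[1]B0B   read 1 → write B, move -1, go to q2
q2 | [B]BB0B   read B → write B, move +1, go to q0
q0 | B[B]B0B   read B → write 0, move +1, go to q0
q0 | B0[B]0B   read B → write 0, move +1, go to q0
q0 | B00[0]B   read 0 → write 1, move +1, go to q3
q3 | B001[B]
The non-blank tape span at halt is 001.

001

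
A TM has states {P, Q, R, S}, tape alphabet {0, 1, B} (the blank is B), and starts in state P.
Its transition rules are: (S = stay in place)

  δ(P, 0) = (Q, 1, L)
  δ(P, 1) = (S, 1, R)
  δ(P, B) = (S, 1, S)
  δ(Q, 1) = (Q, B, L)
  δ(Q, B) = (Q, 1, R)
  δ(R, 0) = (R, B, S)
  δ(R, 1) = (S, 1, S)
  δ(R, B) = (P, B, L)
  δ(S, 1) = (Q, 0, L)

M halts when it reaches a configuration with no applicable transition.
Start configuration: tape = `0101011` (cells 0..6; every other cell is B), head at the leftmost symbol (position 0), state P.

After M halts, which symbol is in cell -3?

P | BBB[0]101011   read 0 → write 1, move L, go to Q
Q | BB[B]1101011   read B → write 1, move R, go to Q
Q | BB1[1]101011   read 1 → write B, move L, go to Q
Q | BB[1]B101011   read 1 → write B, move L, go to Q
Q | B[B]BB101011   read B → write 1, move R, go to Q
Q | B1[B]B101011   read B → write 1, move R, go to Q
Q | B11[B]101011   read B → write 1, move R, go to Q
Q | B111[1]01011   read 1 → write B, move L, go to Q
Q | B11[1]B01011   read 1 → write B, move L, go to Q
Q | B1[1]BB01011   read 1 → write B, move L, go to Q
Q | B[1]BBB01011   read 1 → write B, move L, go to Q
Q | [B]BBBB01011   read B → write 1, move R, go to Q
Q | 1[B]BBB01011   read B → write 1, move R, go to Q
Q | 11[B]BB01011   read B → write 1, move R, go to Q
Q | 111[B]B01011   read B → write 1, move R, go to Q
Q | 1111[B]01011   read B → write 1, move R, go to Q
Q | 11111[0]1011
Cell -3 holds 1 when M halts.

1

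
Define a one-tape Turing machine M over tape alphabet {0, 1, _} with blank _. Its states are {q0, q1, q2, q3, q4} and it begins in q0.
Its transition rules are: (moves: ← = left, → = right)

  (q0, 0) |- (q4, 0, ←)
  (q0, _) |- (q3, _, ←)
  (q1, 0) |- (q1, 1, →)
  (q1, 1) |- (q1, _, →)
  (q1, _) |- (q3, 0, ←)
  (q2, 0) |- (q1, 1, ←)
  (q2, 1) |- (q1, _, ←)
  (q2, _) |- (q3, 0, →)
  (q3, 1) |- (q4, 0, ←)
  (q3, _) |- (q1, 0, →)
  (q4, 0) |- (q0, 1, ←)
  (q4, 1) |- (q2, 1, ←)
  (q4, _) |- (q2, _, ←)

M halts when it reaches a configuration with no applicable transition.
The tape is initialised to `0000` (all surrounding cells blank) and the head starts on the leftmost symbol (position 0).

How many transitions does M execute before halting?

25

state=q0 head=0 tape=__[0]000__   (q0,0)→(q4,0,←)
state=q4 head=-1 tape=_[_]0000__   (q4,_)→(q2,_,←)
state=q2 head=-2 tape=[_]_0000__   (q2,_)→(q3,0,→)
state=q3 head=-1 tape=0[_]0000__   (q3,_)→(q1,0,→)
state=q1 head=0 tape=00[0]000__   (q1,0)→(q1,1,→)
state=q1 head=1 tape=001[0]00__   (q1,0)→(q1,1,→)
state=q1 head=2 tape=0011[0]0__   (q1,0)→(q1,1,→)
state=q1 head=3 tape=00111[0]__   (q1,0)→(q1,1,→)
state=q1 head=4 tape=001111[_]_   (q1,_)→(q3,0,←)
state=q3 head=3 tape=00111[1]0_   (q3,1)→(q4,0,←)
state=q4 head=2 tape=0011[1]00_   (q4,1)→(q2,1,←)
state=q2 head=1 tape=001[1]100_   (q2,1)→(q1,_,←)
state=q1 head=0 tape=00[1]_100_   (q1,1)→(q1,_,→)
state=q1 head=1 tape=00_[_]100_   (q1,_)→(q3,0,←)
state=q3 head=0 tape=00[_]0100_   (q3,_)→(q1,0,→)
state=q1 head=1 tape=000[0]100_   (q1,0)→(q1,1,→)
state=q1 head=2 tape=0001[1]00_   (q1,1)→(q1,_,→)
state=q1 head=3 tape=0001_[0]0_   (q1,0)→(q1,1,→)
state=q1 head=4 tape=0001_1[0]_   (q1,0)→(q1,1,→)
state=q1 head=5 tape=0001_11[_]   (q1,_)→(q3,0,←)
state=q3 head=4 tape=0001_1[1]0   (q3,1)→(q4,0,←)
state=q4 head=3 tape=0001_[1]00   (q4,1)→(q2,1,←)
state=q2 head=2 tape=0001[_]100   (q2,_)→(q3,0,→)
state=q3 head=3 tape=00010[1]00   (q3,1)→(q4,0,←)
state=q4 head=2 tape=0001[0]000   (q4,0)→(q0,1,←)
state=q0 head=1 tape=000[1]1000
M halts after 25 transitions.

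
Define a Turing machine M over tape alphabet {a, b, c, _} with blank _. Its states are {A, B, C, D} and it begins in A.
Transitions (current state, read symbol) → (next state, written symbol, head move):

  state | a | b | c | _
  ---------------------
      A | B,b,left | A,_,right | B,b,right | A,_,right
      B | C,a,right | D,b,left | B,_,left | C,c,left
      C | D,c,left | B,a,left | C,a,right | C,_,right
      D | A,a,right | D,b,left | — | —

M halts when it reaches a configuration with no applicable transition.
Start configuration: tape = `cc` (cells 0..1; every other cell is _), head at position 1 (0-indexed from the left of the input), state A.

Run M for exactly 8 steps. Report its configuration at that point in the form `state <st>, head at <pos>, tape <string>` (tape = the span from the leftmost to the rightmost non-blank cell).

A | __c[c]_   read c → write b, move right, go to B
B | __cb[_]   read _ → write c, move left, go to C
C | __c[b]c   read b → write a, move left, go to B
B | __[c]ac   read c → write _, move left, go to B
B | _[_]_ac   read _ → write c, move left, go to C
C | [_]c_ac   read _ → write _, move right, go to C
C | _[c]_ac   read c → write a, move right, go to C
C | _a[_]ac   read _ → write _, move right, go to C
C | _a_[a]c
After 8 steps: state C, head at 1, tape a_ac.

state C, head at 1, tape a_ac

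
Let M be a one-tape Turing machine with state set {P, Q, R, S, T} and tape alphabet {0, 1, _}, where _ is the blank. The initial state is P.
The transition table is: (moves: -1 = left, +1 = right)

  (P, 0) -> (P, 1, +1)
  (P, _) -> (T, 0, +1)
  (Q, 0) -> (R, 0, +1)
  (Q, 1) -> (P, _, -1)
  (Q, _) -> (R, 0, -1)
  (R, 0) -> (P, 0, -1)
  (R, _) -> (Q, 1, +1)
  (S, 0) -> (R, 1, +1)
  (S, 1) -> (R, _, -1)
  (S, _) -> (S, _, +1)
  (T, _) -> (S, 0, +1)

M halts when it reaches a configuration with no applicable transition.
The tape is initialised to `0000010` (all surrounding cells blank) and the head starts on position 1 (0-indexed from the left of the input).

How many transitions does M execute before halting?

4

P | 0[0]00010   read 0 → write 1, move +1, go to P
P | 01[0]0010   read 0 → write 1, move +1, go to P
P | 011[0]010   read 0 → write 1, move +1, go to P
P | 0111[0]10   read 0 → write 1, move +1, go to P
P | 01111[1]0
M halts after 4 transitions.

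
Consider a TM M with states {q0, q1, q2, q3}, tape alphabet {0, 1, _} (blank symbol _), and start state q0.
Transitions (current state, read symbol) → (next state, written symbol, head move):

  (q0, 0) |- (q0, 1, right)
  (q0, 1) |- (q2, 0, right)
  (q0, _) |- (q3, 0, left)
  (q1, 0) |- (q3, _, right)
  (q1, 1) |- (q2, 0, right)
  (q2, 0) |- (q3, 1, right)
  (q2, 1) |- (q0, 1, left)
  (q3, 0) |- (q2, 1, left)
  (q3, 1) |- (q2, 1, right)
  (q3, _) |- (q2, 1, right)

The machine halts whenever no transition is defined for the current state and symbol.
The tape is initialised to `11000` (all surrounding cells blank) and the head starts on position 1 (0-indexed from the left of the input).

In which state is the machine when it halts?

q0 | 1[1]000__   read 1 → write 0, move right, go to q2
q2 | 10[0]00__   read 0 → write 1, move right, go to q3
q3 | 101[0]0__   read 0 → write 1, move left, go to q2
q2 | 10[1]10__   read 1 → write 1, move left, go to q0
q0 | 1[0]110__   read 0 → write 1, move right, go to q0
q0 | 11[1]10__   read 1 → write 0, move right, go to q2
q2 | 110[1]0__   read 1 → write 1, move left, go to q0
q0 | 11[0]10__   read 0 → write 1, move right, go to q0
q0 | 111[1]0__   read 1 → write 0, move right, go to q2
q2 | 1110[0]__   read 0 → write 1, move right, go to q3
q3 | 11101[_]_   read _ → write 1, move right, go to q2
q2 | 111011[_]
No transition is defined for (q2, _); M halts in state q2.

q2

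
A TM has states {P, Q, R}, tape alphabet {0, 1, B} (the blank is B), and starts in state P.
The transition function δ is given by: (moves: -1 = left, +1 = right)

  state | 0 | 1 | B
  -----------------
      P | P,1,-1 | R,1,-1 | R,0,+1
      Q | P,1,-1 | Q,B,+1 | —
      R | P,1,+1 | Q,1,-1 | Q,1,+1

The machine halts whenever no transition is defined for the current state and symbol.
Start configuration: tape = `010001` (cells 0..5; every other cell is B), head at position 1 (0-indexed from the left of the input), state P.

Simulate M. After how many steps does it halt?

4

state=P head=1 tape=B0[1]0001   (P,1)→(R,1,-1)
state=R head=0 tape=B[0]10001   (R,0)→(P,1,+1)
state=P head=1 tape=B1[1]0001   (P,1)→(R,1,-1)
state=R head=0 tape=B[1]10001   (R,1)→(Q,1,-1)
state=Q head=-1 tape=[B]110001
M halts after 4 transitions.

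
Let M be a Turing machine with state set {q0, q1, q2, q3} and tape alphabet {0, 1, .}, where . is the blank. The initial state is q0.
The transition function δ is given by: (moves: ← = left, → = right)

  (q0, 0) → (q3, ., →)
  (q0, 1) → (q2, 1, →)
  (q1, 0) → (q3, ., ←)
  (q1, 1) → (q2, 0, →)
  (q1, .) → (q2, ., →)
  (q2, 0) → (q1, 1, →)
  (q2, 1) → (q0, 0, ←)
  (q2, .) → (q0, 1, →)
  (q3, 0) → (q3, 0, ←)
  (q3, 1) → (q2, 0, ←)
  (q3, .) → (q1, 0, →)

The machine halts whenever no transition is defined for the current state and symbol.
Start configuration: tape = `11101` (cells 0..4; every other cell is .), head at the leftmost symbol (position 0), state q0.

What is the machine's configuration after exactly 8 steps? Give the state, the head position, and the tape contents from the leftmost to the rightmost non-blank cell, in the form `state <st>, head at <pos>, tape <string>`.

state q0, head at 6, tape 110101

q0 | [1]1101..   read 1 → write 1, move →, go to q2
q2 | 1[1]101..   read 1 → write 0, move ←, go to q0
q0 | [1]0101..   read 1 → write 1, move →, go to q2
q2 | 1[0]101..   read 0 → write 1, move →, go to q1
q1 | 11[1]01..   read 1 → write 0, move →, go to q2
q2 | 110[0]1..   read 0 → write 1, move →, go to q1
q1 | 1101[1]..   read 1 → write 0, move →, go to q2
q2 | 11010[.].   read . → write 1, move →, go to q0
q0 | 110101[.]
After 8 steps: state q0, head at 6, tape 110101.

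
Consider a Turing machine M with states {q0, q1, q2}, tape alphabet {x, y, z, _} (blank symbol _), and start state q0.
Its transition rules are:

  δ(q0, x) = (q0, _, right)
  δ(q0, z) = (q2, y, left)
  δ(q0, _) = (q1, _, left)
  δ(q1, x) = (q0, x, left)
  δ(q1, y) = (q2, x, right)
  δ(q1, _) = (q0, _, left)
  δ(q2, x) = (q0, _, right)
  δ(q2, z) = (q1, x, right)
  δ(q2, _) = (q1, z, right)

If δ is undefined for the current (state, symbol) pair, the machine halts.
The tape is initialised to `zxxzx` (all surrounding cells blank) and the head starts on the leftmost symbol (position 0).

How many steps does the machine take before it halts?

21

q0 | _[z]xxzx_   read z → write y, move left, go to q2
q2 | [_]yxxzx_   read _ → write z, move right, go to q1
q1 | z[y]xxzx_   read y → write x, move right, go to q2
q2 | zx[x]xzx_   read x → write _, move right, go to q0
q0 | zx_[x]zx_   read x → write _, move right, go to q0
q0 | zx__[z]x_   read z → write y, move left, go to q2
q2 | zx_[_]yx_   read _ → write z, move right, go to q1
q1 | zx_z[y]x_   read y → write x, move right, go to q2
q2 | zx_zx[x]_   read x → write _, move right, go to q0
q0 | zx_zx_[_]   read _ → write _, move left, go to q1
q1 | zx_zx[_]_   read _ → write _, move left, go to q0
q0 | zx_z[x]__   read x → write _, move right, go to q0
q0 | zx_z_[_]_   read _ → write _, move left, go to q1
q1 | zx_z[_]__   read _ → write _, move left, go to q0
q0 | zx_[z]___   read z → write y, move left, go to q2
q2 | zx[_]y___   read _ → write z, move right, go to q1
q1 | zxz[y]___   read y → write x, move right, go to q2
q2 | zxzx[_]__   read _ → write z, move right, go to q1
q1 | zxzxz[_]_   read _ → write _, move left, go to q0
q0 | zxzx[z]__   read z → write y, move left, go to q2
q2 | zxz[x]y__   read x → write _, move right, go to q0
q0 | zxz_[y]__
M halts after 21 transitions.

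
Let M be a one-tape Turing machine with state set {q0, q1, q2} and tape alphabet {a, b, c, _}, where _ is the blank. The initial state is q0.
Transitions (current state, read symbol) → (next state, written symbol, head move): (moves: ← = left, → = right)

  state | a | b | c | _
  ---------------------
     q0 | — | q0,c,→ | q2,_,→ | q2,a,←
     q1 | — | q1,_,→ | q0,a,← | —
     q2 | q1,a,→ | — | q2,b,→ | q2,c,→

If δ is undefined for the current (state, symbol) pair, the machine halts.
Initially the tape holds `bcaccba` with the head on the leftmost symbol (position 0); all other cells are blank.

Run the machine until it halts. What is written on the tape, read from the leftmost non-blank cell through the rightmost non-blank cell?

state=q0 head=0 tape=[b]caccba   (q0,b)→(q0,c,→)
state=q0 head=1 tape=c[c]accba   (q0,c)→(q2,_,→)
state=q2 head=2 tape=c_[a]ccba   (q2,a)→(q1,a,→)
state=q1 head=3 tape=c_a[c]cba   (q1,c)→(q0,a,←)
state=q0 head=2 tape=c_[a]acba
The non-blank tape span at halt is c_aacba.

c_aacba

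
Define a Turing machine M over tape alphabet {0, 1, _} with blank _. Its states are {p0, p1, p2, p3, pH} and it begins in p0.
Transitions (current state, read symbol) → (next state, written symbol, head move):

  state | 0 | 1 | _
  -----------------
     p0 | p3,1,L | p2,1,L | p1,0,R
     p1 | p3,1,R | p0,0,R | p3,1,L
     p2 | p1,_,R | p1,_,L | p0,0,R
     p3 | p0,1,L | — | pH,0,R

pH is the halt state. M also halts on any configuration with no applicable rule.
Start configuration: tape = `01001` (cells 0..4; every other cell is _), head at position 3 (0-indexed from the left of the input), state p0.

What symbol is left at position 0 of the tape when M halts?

_

state=p0 head=3 tape=010[0]1__   (p0,0)→(p3,1,L)
state=p3 head=2 tape=01[0]11__   (p3,0)→(p0,1,L)
state=p0 head=1 tape=0[1]111__   (p0,1)→(p2,1,L)
state=p2 head=0 tape=[0]1111__   (p2,0)→(p1,_,R)
state=p1 head=1 tape=_[1]111__   (p1,1)→(p0,0,R)
state=p0 head=2 tape=_0[1]11__   (p0,1)→(p2,1,L)
state=p2 head=1 tape=_[0]111__   (p2,0)→(p1,_,R)
state=p1 head=2 tape=__[1]11__   (p1,1)→(p0,0,R)
state=p0 head=3 tape=__0[1]1__   (p0,1)→(p2,1,L)
state=p2 head=2 tape=__[0]11__   (p2,0)→(p1,_,R)
state=p1 head=3 tape=___[1]1__   (p1,1)→(p0,0,R)
state=p0 head=4 tape=___0[1]__   (p0,1)→(p2,1,L)
state=p2 head=3 tape=___[0]1__   (p2,0)→(p1,_,R)
state=p1 head=4 tape=____[1]__   (p1,1)→(p0,0,R)
state=p0 head=5 tape=____0[_]_   (p0,_)→(p1,0,R)
state=p1 head=6 tape=____00[_]   (p1,_)→(p3,1,L)
state=p3 head=5 tape=____0[0]1   (p3,0)→(p0,1,L)
state=p0 head=4 tape=____[0]11   (p0,0)→(p3,1,L)
state=p3 head=3 tape=___[_]111   (p3,_)→(pH,0,R)
state=pH head=4 tape=___0[1]11
Cell 0 holds _ when M halts.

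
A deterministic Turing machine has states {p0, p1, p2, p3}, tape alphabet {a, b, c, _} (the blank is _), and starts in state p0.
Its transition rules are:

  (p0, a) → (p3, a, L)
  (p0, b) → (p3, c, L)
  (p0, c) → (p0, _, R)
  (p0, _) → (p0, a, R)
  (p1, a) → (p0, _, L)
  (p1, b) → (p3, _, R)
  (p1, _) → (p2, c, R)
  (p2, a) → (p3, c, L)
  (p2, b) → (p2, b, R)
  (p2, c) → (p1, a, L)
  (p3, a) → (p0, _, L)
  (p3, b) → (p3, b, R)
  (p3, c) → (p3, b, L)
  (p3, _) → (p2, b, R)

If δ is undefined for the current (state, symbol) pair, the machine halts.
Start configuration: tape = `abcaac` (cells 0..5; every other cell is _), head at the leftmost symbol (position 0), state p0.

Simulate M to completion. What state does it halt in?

p2

p0 | _[a]bcaac__   read a → write a, move L, go to p3
p3 | [_]abcaac__   read _ → write b, move R, go to p2
p2 | b[a]bcaac__   read a → write c, move L, go to p3
p3 | [b]cbcaac__   read b → write b, move R, go to p3
p3 | b[c]bcaac__   read c → write b, move L, go to p3
p3 | [b]bbcaac__   read b → write b, move R, go to p3
p3 | b[b]bcaac__   read b → write b, move R, go to p3
p3 | bb[b]caac__   read b → write b, move R, go to p3
p3 | bbb[c]aac__   read c → write b, move L, go to p3
p3 | bb[b]baac__   read b → write b, move R, go to p3
p3 | bbb[b]aac__   read b → write b, move R, go to p3
p3 | bbbb[a]ac__   read a → write _, move L, go to p0
p0 | bbb[b]_ac__   read b → write c, move L, go to p3
p3 | bb[b]c_ac__   read b → write b, move R, go to p3
p3 | bbb[c]_ac__   read c → write b, move L, go to p3
p3 | bb[b]b_ac__   read b → write b, move R, go to p3
p3 | bbb[b]_ac__   read b → write b, move R, go to p3
p3 | bbbb[_]ac__   read _ → write b, move R, go to p2
p2 | bbbbb[a]c__   read a → write c, move L, go to p3
p3 | bbbb[b]cc__   read b → write b, move R, go to p3
p3 | bbbbb[c]c__   read c → write b, move L, go to p3
p3 | bbbb[b]bc__   read b → write b, move R, go to p3
p3 | bbbbb[b]c__   read b → write b, move R, go to p3
p3 | bbbbbb[c]__   read c → write b, move L, go to p3
p3 | bbbbb[b]b__   read b → write b, move R, go to p3
p3 | bbbbbb[b]__   read b → write b, move R, go to p3
p3 | bbbbbbb[_]_   read _ → write b, move R, go to p2
p2 | bbbbbbbb[_]
No transition is defined for (p2, _); M halts in state p2.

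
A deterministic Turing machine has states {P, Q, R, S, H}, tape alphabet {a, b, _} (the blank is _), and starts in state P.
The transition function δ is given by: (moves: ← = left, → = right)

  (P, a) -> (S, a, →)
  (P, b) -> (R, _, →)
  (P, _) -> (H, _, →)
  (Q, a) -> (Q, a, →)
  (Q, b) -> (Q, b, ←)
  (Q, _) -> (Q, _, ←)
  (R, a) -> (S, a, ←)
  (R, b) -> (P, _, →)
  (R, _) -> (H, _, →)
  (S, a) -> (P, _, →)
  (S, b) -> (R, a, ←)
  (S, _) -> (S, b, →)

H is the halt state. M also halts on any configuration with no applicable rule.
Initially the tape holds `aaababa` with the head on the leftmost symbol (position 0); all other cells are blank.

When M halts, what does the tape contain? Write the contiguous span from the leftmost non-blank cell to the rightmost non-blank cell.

P | [a]aababa__   read a → write a, move →, go to S
S | a[a]ababa__   read a → write _, move →, go to P
P | a_[a]baba__   read a → write a, move →, go to S
S | a_a[b]aba__   read b → write a, move ←, go to R
R | a_[a]aaba__   read a → write a, move ←, go to S
S | a[_]aaaba__   read _ → write b, move →, go to S
S | ab[a]aaba__   read a → write _, move →, go to P
P | ab_[a]aba__   read a → write a, move →, go to S
S | ab_a[a]ba__   read a → write _, move →, go to P
P | ab_a_[b]a__   read b → write _, move →, go to R
R | ab_a__[a]__   read a → write a, move ←, go to S
S | ab_a_[_]a__   read _ → write b, move →, go to S
S | ab_a_b[a]__   read a → write _, move →, go to P
P | ab_a_b_[_]_   read _ → write _, move →, go to H
H | ab_a_b__[_]
The non-blank tape span at halt is ab_a_b.

ab_a_b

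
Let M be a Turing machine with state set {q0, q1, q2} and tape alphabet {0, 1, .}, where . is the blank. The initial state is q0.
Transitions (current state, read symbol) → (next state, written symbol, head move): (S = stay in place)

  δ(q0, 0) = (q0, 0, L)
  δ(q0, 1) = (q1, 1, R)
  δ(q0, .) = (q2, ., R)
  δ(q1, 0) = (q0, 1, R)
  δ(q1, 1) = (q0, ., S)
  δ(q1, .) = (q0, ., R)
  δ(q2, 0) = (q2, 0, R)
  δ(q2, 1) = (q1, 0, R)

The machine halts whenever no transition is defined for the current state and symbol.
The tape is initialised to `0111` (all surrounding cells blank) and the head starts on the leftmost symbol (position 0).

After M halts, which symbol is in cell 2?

.

state=q0 head=0 tape=.[0]111...   (q0,0)→(q0,0,L)
state=q0 head=-1 tape=[.]0111...   (q0,.)→(q2,.,R)
state=q2 head=0 tape=.[0]111...   (q2,0)→(q2,0,R)
state=q2 head=1 tape=.0[1]11...   (q2,1)→(q1,0,R)
state=q1 head=2 tape=.00[1]1...   (q1,1)→(q0,.,S)
state=q0 head=2 tape=.00[.]1...   (q0,.)→(q2,.,R)
state=q2 head=3 tape=.00.[1]...   (q2,1)→(q1,0,R)
state=q1 head=4 tape=.00.0[.]..   (q1,.)→(q0,.,R)
state=q0 head=5 tape=.00.0.[.].   (q0,.)→(q2,.,R)
state=q2 head=6 tape=.00.0..[.]
Cell 2 holds . when M halts.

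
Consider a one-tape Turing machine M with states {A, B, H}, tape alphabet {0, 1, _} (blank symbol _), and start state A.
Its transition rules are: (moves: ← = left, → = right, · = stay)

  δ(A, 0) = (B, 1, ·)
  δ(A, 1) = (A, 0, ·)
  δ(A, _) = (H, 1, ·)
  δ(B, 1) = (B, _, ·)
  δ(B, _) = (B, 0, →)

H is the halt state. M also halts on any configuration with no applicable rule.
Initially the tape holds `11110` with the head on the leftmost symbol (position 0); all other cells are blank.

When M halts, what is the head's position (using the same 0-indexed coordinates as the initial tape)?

4

state=A head=0 tape=[1]1110   (A,1)→(A,0,·)
state=A head=0 tape=[0]1110   (A,0)→(B,1,·)
state=B head=0 tape=[1]1110   (B,1)→(B,_,·)
state=B head=0 tape=[_]1110   (B,_)→(B,0,→)
state=B head=1 tape=0[1]110   (B,1)→(B,_,·)
state=B head=1 tape=0[_]110   (B,_)→(B,0,→)
state=B head=2 tape=00[1]10   (B,1)→(B,_,·)
state=B head=2 tape=00[_]10   (B,_)→(B,0,→)
state=B head=3 tape=000[1]0   (B,1)→(B,_,·)
state=B head=3 tape=000[_]0   (B,_)→(B,0,→)
state=B head=4 tape=0000[0]
At halt the head is at cell 4.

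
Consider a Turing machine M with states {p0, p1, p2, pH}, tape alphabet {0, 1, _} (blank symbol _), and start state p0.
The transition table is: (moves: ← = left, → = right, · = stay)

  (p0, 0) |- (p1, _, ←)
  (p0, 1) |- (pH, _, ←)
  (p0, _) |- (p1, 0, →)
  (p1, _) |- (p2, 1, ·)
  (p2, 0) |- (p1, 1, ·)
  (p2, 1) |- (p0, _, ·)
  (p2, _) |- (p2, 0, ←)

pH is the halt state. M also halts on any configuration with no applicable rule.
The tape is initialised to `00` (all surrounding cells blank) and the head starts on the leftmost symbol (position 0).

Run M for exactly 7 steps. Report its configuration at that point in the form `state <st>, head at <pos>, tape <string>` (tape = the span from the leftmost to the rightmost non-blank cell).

state p1, head at 1, tape 000

state=p0 head=0 tape=_[0]0   (p0,0)→(p1,_,←)
state=p1 head=-1 tape=[_]_0   (p1,_)→(p2,1,·)
state=p2 head=-1 tape=[1]_0   (p2,1)→(p0,_,·)
state=p0 head=-1 tape=[_]_0   (p0,_)→(p1,0,→)
state=p1 head=0 tape=0[_]0   (p1,_)→(p2,1,·)
state=p2 head=0 tape=0[1]0   (p2,1)→(p0,_,·)
state=p0 head=0 tape=0[_]0   (p0,_)→(p1,0,→)
state=p1 head=1 tape=00[0]
After 7 steps: state p1, head at 1, tape 000.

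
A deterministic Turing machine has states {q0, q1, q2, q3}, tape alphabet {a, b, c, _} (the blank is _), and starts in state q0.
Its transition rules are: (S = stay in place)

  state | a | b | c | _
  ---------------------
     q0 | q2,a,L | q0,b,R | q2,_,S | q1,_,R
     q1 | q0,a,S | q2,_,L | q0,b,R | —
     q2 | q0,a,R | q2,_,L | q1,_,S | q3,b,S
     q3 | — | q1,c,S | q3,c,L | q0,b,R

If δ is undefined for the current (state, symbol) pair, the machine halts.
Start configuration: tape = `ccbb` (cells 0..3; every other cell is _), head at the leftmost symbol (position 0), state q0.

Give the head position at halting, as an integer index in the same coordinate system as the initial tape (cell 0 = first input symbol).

5

q0 | [c]cbb__   read c → write _, move S, go to q2
q2 | [_]cbb__   read _ → write b, move S, go to q3
q3 | [b]cbb__   read b → write c, move S, go to q1
q1 | [c]cbb__   read c → write b, move R, go to q0
q0 | b[c]bb__   read c → write _, move S, go to q2
q2 | b[_]bb__   read _ → write b, move S, go to q3
q3 | b[b]bb__   read b → write c, move S, go to q1
q1 | b[c]bb__   read c → write b, move R, go to q0
q0 | bb[b]b__   read b → write b, move R, go to q0
q0 | bbb[b]__   read b → write b, move R, go to q0
q0 | bbbb[_]_   read _ → write _, move R, go to q1
q1 | bbbb_[_]
At halt the head is at cell 5.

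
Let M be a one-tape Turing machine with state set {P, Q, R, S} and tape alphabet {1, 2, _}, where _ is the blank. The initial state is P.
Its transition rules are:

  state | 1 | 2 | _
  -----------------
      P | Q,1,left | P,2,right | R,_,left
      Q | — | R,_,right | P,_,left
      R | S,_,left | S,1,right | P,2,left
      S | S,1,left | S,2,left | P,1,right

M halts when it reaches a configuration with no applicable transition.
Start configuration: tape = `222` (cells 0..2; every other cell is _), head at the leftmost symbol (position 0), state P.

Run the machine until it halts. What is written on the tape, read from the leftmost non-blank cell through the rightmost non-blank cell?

P | __[2]22__   read 2 → write 2, move right, go to P
P | __2[2]2__   read 2 → write 2, move right, go to P
P | __22[2]__   read 2 → write 2, move right, go to P
P | __222[_]_   read _ → write _, move left, go to R
R | __22[2]__   read 2 → write 1, move right, go to S
S | __221[_]_   read _ → write 1, move right, go to P
P | __2211[_]   read _ → write _, move left, go to R
R | __221[1]_   read 1 → write _, move left, go to S
S | __22[1]__   read 1 → write 1, move left, go to S
S | __2[2]1__   read 2 → write 2, move left, go to S
S | __[2]21__   read 2 → write 2, move left, go to S
S | _[_]221__   read _ → write 1, move right, go to P
P | _1[2]21__   read 2 → write 2, move right, go to P
P | _12[2]1__   read 2 → write 2, move right, go to P
P | _122[1]__   read 1 → write 1, move left, go to Q
Q | _12[2]1__   read 2 → write _, move right, go to R
R | _12_[1]__   read 1 → write _, move left, go to S
S | _12[_]___   read _ → write 1, move right, go to P
P | _121[_]__   read _ → write _, move left, go to R
R | _12[1]___   read 1 → write _, move left, go to S
S | _1[2]____   read 2 → write 2, move left, go to S
S | _[1]2____   read 1 → write 1, move left, go to S
S | [_]12____   read _ → write 1, move right, go to P
P | 1[1]2____   read 1 → write 1, move left, go to Q
Q | [1]12____
The non-blank tape span at halt is 112.

112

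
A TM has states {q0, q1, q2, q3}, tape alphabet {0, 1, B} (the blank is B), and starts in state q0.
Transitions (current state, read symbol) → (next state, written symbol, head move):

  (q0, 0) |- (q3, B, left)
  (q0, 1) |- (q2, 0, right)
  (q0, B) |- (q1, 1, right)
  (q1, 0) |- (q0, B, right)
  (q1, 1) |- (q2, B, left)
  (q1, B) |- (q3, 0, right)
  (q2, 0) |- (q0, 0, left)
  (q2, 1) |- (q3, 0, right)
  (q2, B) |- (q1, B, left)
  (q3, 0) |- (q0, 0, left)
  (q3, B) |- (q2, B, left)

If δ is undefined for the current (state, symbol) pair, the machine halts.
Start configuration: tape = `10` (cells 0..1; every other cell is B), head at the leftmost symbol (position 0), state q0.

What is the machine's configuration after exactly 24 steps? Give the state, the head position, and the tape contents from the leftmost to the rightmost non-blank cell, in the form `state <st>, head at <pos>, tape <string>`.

q0 | BBBBB[1]0   read 1 → write 0, move right, go to q2
q2 | BBBBB0[0]   read 0 → write 0, move left, go to q0
q0 | BBBBB[0]0   read 0 → write B, move left, go to q3
q3 | BBBB[B]B0   read B → write B, move left, go to q2
q2 | BBB[B]BB0   read B → write B, move left, go to q1
q1 | BB[B]BBB0   read B → write 0, move right, go to q3
q3 | BB0[B]BB0   read B → write B, move left, go to q2
q2 | BB[0]BBB0   read 0 → write 0, move left, go to q0
q0 | B[B]0BBB0   read B → write 1, move right, go to q1
q1 | B1[0]BBB0   read 0 → write B, move right, go to q0
q0 | B1B[B]BB0   read B → write 1, move right, go to q1
q1 | B1B1[B]B0   read B → write 0, move right, go to q3
q3 | B1B10[B]0   read B → write B, move left, go to q2
q2 | B1B1[0]B0   read 0 → write 0, move left, go to q0
q0 | B1B[1]0B0   read 1 → write 0, move right, go to q2
q2 | B1B0[0]B0   read 0 → write 0, move left, go to q0
q0 | B1B[0]0B0   read 0 → write B, move left, go to q3
q3 | B1[B]B0B0   read B → write B, move left, go to q2
q2 | B[1]BB0B0   read 1 → write 0, move right, go to q3
q3 | B0[B]B0B0   read B → write B, move left, go to q2
q2 | B[0]BB0B0   read 0 → write 0, move left, go to q0
q0 | [B]0BB0B0   read B → write 1, move right, go to q1
q1 | 1[0]BB0B0   read 0 → write B, move right, go to q0
q0 | 1B[B]B0B0   read B → write 1, move right, go to q1
q1 | 1B1[B]0B0
After 24 steps: state q1, head at -2, tape 1B1B0B0.

state q1, head at -2, tape 1B1B0B0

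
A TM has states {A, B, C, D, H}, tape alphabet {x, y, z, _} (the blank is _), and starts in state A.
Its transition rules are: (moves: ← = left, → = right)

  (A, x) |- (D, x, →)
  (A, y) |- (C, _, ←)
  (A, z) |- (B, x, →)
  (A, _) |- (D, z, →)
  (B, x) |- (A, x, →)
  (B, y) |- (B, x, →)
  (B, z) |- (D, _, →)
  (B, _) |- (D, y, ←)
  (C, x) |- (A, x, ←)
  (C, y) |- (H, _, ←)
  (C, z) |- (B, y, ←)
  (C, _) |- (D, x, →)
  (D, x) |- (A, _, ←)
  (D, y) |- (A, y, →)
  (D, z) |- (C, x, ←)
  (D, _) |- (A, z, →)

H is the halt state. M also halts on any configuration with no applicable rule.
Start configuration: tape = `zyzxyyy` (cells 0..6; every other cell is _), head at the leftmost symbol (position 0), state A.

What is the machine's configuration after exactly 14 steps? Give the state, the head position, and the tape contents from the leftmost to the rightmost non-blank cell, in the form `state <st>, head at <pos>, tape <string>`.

A | [z]yzxyyy   read z → write x, move →, go to B
B | x[y]zxyyy   read y → write x, move →, go to B
B | xx[z]xyyy   read z → write _, move →, go to D
D | xx_[x]yyy   read x → write _, move ←, go to A
A | xx[_]_yyy   read _ → write z, move →, go to D
D | xxz[_]yyy   read _ → write z, move →, go to A
A | xxzz[y]yy   read y → write _, move ←, go to C
C | xxz[z]_yy   read z → write y, move ←, go to B
B | xx[z]y_yy   read z → write _, move →, go to D
D | xx_[y]_yy   read y → write y, move →, go to A
A | xx_y[_]yy   read _ → write z, move →, go to D
D | xx_yz[y]y   read y → write y, move →, go to A
A | xx_yzy[y]   read y → write _, move ←, go to C
C | xx_yz[y]_   read y → write _, move ←, go to H
H | xx_y[z]__
After 14 steps: state H, head at 4, tape xx_yz.

state H, head at 4, tape xx_yz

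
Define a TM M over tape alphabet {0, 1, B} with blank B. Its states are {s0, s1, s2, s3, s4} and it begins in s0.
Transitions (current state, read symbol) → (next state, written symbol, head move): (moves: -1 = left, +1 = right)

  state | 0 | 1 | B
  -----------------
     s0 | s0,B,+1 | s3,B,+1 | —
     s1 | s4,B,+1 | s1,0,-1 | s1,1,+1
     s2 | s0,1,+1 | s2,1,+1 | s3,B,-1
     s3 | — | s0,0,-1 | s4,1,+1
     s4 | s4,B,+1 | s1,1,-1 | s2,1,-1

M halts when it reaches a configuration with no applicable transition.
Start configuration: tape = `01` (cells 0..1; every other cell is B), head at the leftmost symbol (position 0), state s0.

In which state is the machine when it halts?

s3

state=s0 head=0 tape=[0]1BBB   (s0,0)→(s0,B,+1)
state=s0 head=1 tape=B[1]BBB   (s0,1)→(s3,B,+1)
state=s3 head=2 tape=BB[B]BB   (s3,B)→(s4,1,+1)
state=s4 head=3 tape=BB1[B]B   (s4,B)→(s2,1,-1)
state=s2 head=2 tape=BB[1]1B   (s2,1)→(s2,1,+1)
state=s2 head=3 tape=BB1[1]B   (s2,1)→(s2,1,+1)
state=s2 head=4 tape=BB11[B]   (s2,B)→(s3,B,-1)
state=s3 head=3 tape=BB1[1]B   (s3,1)→(s0,0,-1)
state=s0 head=2 tape=BB[1]0B   (s0,1)→(s3,B,+1)
state=s3 head=3 tape=BBB[0]B
No transition is defined for (s3, 0); M halts in state s3.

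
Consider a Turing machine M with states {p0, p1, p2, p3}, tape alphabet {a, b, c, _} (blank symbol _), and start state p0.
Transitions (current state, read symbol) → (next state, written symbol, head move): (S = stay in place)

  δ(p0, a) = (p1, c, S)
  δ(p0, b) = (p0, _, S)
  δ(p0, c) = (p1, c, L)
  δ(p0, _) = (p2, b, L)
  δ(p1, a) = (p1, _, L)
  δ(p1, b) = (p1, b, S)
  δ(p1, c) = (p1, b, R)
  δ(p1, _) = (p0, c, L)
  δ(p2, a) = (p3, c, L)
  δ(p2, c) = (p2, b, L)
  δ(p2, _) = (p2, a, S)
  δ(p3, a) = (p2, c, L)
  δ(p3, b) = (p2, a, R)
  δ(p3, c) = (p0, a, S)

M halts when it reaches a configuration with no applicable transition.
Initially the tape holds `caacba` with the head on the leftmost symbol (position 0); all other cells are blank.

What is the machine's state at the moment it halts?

p3

state=p0 head=0 tape=____[c]aacba   (p0,c)→(p1,c,L)
state=p1 head=-1 tape=___[_]caacba   (p1,_)→(p0,c,L)
state=p0 head=-2 tape=__[_]ccaacba   (p0,_)→(p2,b,L)
state=p2 head=-3 tape=_[_]bccaacba   (p2,_)→(p2,a,S)
state=p2 head=-3 tape=_[a]bccaacba   (p2,a)→(p3,c,L)
state=p3 head=-4 tape=[_]cbccaacba
No transition is defined for (p3, _); M halts in state p3.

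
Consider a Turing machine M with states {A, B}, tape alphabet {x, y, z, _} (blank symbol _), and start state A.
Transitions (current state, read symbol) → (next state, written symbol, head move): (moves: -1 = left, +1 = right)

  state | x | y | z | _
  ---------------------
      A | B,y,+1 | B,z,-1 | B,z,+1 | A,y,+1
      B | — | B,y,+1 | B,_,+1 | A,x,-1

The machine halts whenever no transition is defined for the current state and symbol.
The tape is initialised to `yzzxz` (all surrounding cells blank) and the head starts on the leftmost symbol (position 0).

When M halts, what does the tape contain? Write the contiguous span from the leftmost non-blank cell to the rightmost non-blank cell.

yy___xz

state=A head=0 tape=__[y]zzxz   (A,y)→(B,z,-1)
state=B head=-1 tape=_[_]zzzxz   (B,_)→(A,x,-1)
state=A head=-2 tape=[_]xzzzxz   (A,_)→(A,y,+1)
state=A head=-1 tape=y[x]zzzxz   (A,x)→(B,y,+1)
state=B head=0 tape=yy[z]zzxz   (B,z)→(B,_,+1)
state=B head=1 tape=yy_[z]zxz   (B,z)→(B,_,+1)
state=B head=2 tape=yy__[z]xz   (B,z)→(B,_,+1)
state=B head=3 tape=yy___[x]z
The non-blank tape span at halt is yy___xz.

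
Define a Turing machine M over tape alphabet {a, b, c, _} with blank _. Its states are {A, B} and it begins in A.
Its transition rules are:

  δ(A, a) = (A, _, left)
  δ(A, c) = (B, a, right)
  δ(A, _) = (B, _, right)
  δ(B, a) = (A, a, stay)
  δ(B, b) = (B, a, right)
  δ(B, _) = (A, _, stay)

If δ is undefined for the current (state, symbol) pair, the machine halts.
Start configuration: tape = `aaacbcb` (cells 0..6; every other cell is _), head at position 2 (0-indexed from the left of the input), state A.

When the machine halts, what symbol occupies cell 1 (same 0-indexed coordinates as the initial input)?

_

A | _aa[a]cbcb   read a → write _, move left, go to A
A | _a[a]_cbcb   read a → write _, move left, go to A
A | _[a]__cbcb   read a → write _, move left, go to A
A | [_]___cbcb   read _ → write _, move right, go to B
B | _[_]__cbcb   read _ → write _, move stay, go to A
A | _[_]__cbcb   read _ → write _, move right, go to B
B | __[_]_cbcb   read _ → write _, move stay, go to A
A | __[_]_cbcb   read _ → write _, move right, go to B
B | ___[_]cbcb   read _ → write _, move stay, go to A
A | ___[_]cbcb   read _ → write _, move right, go to B
B | ____[c]bcb
Cell 1 holds _ when M halts.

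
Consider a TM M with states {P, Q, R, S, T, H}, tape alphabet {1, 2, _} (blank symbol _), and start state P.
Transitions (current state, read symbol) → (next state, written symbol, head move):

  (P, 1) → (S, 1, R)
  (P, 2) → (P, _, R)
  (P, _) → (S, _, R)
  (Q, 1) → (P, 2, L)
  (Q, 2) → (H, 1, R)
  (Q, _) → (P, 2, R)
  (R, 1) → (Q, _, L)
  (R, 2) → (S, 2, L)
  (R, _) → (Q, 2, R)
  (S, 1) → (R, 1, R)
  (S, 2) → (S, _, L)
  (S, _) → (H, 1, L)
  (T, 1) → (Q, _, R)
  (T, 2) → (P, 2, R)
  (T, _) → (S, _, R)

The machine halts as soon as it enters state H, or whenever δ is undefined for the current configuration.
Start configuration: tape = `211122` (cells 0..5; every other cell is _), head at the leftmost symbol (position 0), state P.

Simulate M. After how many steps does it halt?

state=P head=0 tape=[2]11122__   (P,2)→(P,_,R)
state=P head=1 tape=_[1]1122__   (P,1)→(S,1,R)
state=S head=2 tape=_1[1]122__   (S,1)→(R,1,R)
state=R head=3 tape=_11[1]22__   (R,1)→(Q,_,L)
state=Q head=2 tape=_1[1]_22__   (Q,1)→(P,2,L)
state=P head=1 tape=_[1]2_22__   (P,1)→(S,1,R)
state=S head=2 tape=_1[2]_22__   (S,2)→(S,_,L)
state=S head=1 tape=_[1]__22__   (S,1)→(R,1,R)
state=R head=2 tape=_1[_]_22__   (R,_)→(Q,2,R)
state=Q head=3 tape=_12[_]22__   (Q,_)→(P,2,R)
state=P head=4 tape=_122[2]2__   (P,2)→(P,_,R)
state=P head=5 tape=_122_[2]__   (P,2)→(P,_,R)
state=P head=6 tape=_122__[_]_   (P,_)→(S,_,R)
state=S head=7 tape=_122___[_]   (S,_)→(H,1,L)
state=H head=6 tape=_122__[_]1
M halts after 14 transitions.

14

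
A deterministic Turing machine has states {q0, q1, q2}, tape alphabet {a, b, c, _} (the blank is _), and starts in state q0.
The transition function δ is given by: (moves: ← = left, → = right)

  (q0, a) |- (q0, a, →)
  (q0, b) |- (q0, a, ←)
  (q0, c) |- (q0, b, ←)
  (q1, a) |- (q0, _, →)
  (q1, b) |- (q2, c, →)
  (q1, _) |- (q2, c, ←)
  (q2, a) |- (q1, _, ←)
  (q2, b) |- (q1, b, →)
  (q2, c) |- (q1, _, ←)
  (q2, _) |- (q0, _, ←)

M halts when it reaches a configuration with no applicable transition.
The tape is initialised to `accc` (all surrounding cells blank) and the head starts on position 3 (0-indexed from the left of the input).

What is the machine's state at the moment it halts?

state=q0 head=3 tape=acc[c]_   (q0,c)→(q0,b,←)
state=q0 head=2 tape=ac[c]b_   (q0,c)→(q0,b,←)
state=q0 head=1 tape=a[c]bb_   (q0,c)→(q0,b,←)
state=q0 head=0 tape=[a]bbb_   (q0,a)→(q0,a,→)
state=q0 head=1 tape=a[b]bb_   (q0,b)→(q0,a,←)
state=q0 head=0 tape=[a]abb_   (q0,a)→(q0,a,→)
state=q0 head=1 tape=a[a]bb_   (q0,a)→(q0,a,→)
state=q0 head=2 tape=aa[b]b_   (q0,b)→(q0,a,←)
state=q0 head=1 tape=a[a]ab_   (q0,a)→(q0,a,→)
state=q0 head=2 tape=aa[a]b_   (q0,a)→(q0,a,→)
state=q0 head=3 tape=aaa[b]_   (q0,b)→(q0,a,←)
state=q0 head=2 tape=aa[a]a_   (q0,a)→(q0,a,→)
state=q0 head=3 tape=aaa[a]_   (q0,a)→(q0,a,→)
state=q0 head=4 tape=aaaa[_]
No transition is defined for (q0, _); M halts in state q0.

q0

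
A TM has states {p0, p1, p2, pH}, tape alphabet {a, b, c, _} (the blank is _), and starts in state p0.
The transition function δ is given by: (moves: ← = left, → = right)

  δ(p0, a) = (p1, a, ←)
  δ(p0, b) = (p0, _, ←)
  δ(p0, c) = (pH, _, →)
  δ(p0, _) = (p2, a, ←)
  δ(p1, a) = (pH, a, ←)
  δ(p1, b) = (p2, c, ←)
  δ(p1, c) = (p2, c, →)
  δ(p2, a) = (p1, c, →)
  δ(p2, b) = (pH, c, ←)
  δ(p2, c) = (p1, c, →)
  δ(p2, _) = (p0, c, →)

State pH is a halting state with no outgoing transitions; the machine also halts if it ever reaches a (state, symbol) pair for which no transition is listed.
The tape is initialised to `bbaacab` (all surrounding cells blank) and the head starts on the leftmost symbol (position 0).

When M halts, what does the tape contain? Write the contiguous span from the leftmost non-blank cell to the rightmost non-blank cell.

state=p0 head=0 tape=__[b]baacab   (p0,b)→(p0,_,←)
state=p0 head=-1 tape=_[_]_baacab   (p0,_)→(p2,a,←)
state=p2 head=-2 tape=[_]a_baacab   (p2,_)→(p0,c,→)
state=p0 head=-1 tape=c[a]_baacab   (p0,a)→(p1,a,←)
state=p1 head=-2 tape=[c]a_baacab   (p1,c)→(p2,c,→)
state=p2 head=-1 tape=c[a]_baacab   (p2,a)→(p1,c,→)
state=p1 head=0 tape=cc[_]baacab
The non-blank tape span at halt is cc_baacab.

cc_baacab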